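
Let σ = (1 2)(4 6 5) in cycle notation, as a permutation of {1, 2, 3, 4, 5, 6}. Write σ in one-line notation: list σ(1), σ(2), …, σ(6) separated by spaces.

Each element maps to the next entry in its cycle (wrapping to the front): 1↦2, 2↦1, 3↦3, 4↦6, 5↦4, 6↦5.
Listing these in domain order gives 2 1 3 6 4 5.

2 1 3 6 4 5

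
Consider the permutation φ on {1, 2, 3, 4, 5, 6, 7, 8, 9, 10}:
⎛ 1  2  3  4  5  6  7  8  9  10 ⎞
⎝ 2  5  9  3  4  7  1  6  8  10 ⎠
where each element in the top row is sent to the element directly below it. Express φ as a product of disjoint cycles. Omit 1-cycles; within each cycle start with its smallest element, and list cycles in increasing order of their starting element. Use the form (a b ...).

(1 2 5 4 3 9 8 6 7)

Iterating φ from 1 gives 1 → 2 → 5 → 4 → 3 → 9 → 8 → 6 → 7 → 1; that is the 9-cycle (1 2 5 4 3 9 8 6 7).
Continuing from each remaining unvisited element yields (1 2 5 4 3 9 8 6 7).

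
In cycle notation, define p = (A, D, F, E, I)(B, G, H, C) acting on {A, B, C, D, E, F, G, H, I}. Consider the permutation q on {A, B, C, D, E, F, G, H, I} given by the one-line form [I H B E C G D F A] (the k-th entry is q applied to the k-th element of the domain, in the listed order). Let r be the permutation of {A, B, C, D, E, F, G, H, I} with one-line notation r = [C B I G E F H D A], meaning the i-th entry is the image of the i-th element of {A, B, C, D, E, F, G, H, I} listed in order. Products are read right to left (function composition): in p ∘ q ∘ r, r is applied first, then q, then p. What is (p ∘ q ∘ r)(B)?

Chase B: r(B) = B; q(B) = H; p(H) = C. Hence (p ∘ q ∘ r)(B) = C.

C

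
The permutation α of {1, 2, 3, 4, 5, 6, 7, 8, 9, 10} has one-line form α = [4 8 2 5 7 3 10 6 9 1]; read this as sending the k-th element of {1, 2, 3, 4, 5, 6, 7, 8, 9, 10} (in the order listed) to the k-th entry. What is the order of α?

20

Writing α as disjoint cycles, the cycle lengths are 5, 4, 1.
The order of α is the least common multiple of its cycle lengths: lcm(5, 4) = 20.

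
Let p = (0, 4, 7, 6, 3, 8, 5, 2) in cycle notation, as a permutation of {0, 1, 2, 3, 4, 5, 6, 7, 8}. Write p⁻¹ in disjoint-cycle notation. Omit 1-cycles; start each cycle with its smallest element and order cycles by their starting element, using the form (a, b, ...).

If p sends a → b within a cycle, p⁻¹ sends b → a; equivalently, reverse each cycle.
After reversing and putting each cycle's least element first, p⁻¹ = (0, 2, 5, 8, 3, 6, 7, 4).

(0, 2, 5, 8, 3, 6, 7, 4)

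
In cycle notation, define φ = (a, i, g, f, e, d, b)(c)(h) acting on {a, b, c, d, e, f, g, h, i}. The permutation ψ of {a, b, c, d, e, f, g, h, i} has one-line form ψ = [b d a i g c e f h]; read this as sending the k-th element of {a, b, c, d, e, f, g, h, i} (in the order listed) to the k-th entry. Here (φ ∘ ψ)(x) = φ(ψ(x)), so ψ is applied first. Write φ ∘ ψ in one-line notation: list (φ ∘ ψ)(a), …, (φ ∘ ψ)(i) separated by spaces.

a b i g f c d e h

Chase each element through ψ then φ: a → b → a; b → d → b; c → a → i; d → i → g; e → g → f; f → c → c; g → e → d; h → f → e; i → h → h.
So φ ∘ ψ in one-line form is a b i g f c d e h.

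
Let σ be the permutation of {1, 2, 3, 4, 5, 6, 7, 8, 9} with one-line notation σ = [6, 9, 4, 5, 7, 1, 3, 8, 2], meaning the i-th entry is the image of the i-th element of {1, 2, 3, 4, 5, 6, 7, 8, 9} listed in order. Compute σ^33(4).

5

Tracing 4 → 5 → … returns to 4 after 4 steps, so 4 lies in a 4-cycle (3, 4, 5, 7).
Powers repeat with period 4 on this cycle, and 33 mod 4 = 1, so σ^33(4) = σ^1(4).
Stepping 1 place around the cycle: 4 → 5.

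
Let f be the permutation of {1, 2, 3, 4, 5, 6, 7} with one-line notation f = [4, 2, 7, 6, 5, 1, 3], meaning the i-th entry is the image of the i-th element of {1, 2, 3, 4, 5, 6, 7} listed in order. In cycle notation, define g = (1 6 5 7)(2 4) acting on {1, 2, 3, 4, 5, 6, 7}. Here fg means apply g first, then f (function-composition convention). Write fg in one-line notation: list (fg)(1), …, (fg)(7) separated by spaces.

1 6 7 2 3 5 4

Chase each element through g then f: 1 → 6 → 1; 2 → 4 → 6; 3 → 3 → 7; 4 → 2 → 2; 5 → 7 → 3; 6 → 5 → 5; 7 → 1 → 4.
So fg in one-line form is 1 6 7 2 3 5 4.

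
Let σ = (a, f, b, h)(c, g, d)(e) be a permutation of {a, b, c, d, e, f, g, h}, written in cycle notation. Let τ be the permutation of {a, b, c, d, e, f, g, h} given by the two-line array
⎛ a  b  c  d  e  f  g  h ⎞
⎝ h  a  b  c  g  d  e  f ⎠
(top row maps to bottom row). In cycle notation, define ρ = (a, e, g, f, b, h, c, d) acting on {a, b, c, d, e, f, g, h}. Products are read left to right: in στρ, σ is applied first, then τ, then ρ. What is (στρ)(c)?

Chase c: σ(c) = g; τ(g) = e; ρ(e) = g. Hence (στρ)(c) = g.

g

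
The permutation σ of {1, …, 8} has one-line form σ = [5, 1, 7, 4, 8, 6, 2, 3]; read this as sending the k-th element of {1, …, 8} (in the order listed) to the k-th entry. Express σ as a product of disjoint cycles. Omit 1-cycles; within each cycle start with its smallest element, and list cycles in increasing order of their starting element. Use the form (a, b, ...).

(1, 5, 8, 3, 7, 2)

From 1: 1 → 5 → 8 → 3 → 7 → 2 → 1, closing the cycle (1, 5, 8, 3, 7, 2).
Continuing from each remaining unvisited element yields (1, 5, 8, 3, 7, 2).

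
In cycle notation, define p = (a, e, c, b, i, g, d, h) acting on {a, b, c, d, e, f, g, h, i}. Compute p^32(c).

c lies in the 8-cycle (a, e, c, b, i, g, d, h).
Since the cycle has length 8, p^32 acts on it the same as p^0 (32 mod 8 = 0).
So p^32(c) = c.

c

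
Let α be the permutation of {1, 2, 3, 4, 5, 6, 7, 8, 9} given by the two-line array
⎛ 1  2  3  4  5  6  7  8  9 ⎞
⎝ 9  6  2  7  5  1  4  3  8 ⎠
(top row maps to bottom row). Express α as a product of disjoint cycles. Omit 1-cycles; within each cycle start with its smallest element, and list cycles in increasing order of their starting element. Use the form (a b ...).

Start at 1 and follow images: 1 → 9 → 8 → 3 → 2 → 6 → 1, giving the cycle (1 9 8 3 2 6).
Continuing from each remaining unvisited element yields (1 9 8 3 2 6)(4 7).

(1 9 8 3 2 6)(4 7)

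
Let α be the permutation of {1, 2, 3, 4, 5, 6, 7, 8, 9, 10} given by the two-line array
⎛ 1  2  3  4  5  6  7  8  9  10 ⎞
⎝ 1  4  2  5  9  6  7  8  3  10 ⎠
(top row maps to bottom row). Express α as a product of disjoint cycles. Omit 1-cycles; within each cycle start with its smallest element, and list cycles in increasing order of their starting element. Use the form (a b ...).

From 2: 2 → 4 → 5 → 9 → 3 → 2, closing the cycle (2 4 5 9 3).
Repeating from the next unused element and collecting all non-trivial cycles gives (2 4 5 9 3).

(2 4 5 9 3)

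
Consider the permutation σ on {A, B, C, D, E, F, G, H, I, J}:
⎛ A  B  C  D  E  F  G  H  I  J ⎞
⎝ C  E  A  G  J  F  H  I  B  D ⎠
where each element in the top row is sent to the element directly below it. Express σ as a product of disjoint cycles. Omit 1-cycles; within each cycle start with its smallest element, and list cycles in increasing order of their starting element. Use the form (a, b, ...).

From A: A → C → A, closing the cycle (A, C).
Repeating from the next unused element and collecting all non-trivial cycles gives (A, C)(B, E, J, D, G, H, I).

(A, C)(B, E, J, D, G, H, I)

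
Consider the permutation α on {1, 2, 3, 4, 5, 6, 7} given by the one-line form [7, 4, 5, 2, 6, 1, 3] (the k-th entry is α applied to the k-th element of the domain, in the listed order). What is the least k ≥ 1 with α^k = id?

10

Decomposing into disjoint cycles gives cycle lengths 5, 2.
The order is lcm(5, 2) = 10.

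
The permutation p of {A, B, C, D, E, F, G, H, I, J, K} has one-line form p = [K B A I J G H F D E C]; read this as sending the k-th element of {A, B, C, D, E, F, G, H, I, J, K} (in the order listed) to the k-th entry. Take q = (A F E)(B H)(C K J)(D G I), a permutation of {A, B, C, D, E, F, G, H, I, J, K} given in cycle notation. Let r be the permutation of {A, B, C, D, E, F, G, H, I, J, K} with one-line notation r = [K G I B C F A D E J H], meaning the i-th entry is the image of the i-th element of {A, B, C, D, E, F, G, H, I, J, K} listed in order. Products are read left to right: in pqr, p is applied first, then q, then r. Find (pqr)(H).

Chase H: p(H) = F; q(F) = E; r(E) = C. Hence (pqr)(H) = C.

C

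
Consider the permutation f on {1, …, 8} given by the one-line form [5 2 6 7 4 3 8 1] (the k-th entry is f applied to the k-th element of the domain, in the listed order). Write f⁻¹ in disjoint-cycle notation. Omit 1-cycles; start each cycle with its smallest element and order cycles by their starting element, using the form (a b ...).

The cycle decomposition of f is (1 5 4 7 8)(3 6).
Reversing each cycle (and rotating so the smallest element leads) gives f⁻¹ = (1 8 7 4 5)(3 6).

(1 8 7 4 5)(3 6)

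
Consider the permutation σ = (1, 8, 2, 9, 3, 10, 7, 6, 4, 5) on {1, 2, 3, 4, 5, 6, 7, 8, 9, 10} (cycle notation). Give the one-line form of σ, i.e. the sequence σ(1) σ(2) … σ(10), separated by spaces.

Image by image: 1↦8, 2↦9, 3↦10, 4↦5, 5↦1, 6↦4, 7↦6, 8↦2, 9↦3, 10↦7.
So the one-line form is 8 9 10 5 1 4 6 2 3 7.

8 9 10 5 1 4 6 2 3 7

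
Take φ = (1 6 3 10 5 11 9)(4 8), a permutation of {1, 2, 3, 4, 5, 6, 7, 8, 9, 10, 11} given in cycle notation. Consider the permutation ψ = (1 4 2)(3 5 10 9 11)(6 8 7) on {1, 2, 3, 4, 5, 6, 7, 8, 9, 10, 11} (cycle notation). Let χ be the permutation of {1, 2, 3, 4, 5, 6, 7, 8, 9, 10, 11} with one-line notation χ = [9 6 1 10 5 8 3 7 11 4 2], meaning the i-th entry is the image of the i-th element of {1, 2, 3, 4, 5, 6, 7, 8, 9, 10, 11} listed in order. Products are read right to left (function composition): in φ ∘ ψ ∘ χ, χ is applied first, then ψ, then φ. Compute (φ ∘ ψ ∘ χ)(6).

7

Apply the permutations in order: χ(6) = 8, then ψ(8) = 7, then φ(7) = 7. So (φ ∘ ψ ∘ χ)(6) = 7.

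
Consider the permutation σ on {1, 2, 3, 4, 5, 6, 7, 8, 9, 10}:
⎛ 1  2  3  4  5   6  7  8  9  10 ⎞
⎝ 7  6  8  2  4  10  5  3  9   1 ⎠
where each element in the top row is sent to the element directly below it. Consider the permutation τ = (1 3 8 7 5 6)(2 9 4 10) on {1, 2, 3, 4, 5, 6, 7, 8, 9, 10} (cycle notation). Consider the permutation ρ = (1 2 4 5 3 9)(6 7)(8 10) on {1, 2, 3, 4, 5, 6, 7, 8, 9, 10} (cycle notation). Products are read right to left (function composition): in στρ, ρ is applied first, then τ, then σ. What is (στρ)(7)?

(στρ)(7) = σ(τ(ρ(7))). ρ(7) = 6, then τ(6) = 1, then σ(1) = 7, so the result is 7.

7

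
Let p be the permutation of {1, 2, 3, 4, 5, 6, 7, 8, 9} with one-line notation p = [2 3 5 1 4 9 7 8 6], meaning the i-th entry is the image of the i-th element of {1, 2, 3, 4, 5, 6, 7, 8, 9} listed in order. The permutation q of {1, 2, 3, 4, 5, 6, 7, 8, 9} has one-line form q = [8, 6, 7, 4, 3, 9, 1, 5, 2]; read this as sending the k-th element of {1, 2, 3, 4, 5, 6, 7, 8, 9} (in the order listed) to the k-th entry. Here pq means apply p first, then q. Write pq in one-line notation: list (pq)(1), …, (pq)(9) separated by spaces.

Chase each element through p then q: 1 → 2 → 6; 2 → 3 → 7; 3 → 5 → 3; 4 → 1 → 8; 5 → 4 → 4; 6 → 9 → 2; 7 → 7 → 1; 8 → 8 → 5; 9 → 6 → 9.
Collecting the images, pq = [6 7 3 8 4 2 1 5 9].

6 7 3 8 4 2 1 5 9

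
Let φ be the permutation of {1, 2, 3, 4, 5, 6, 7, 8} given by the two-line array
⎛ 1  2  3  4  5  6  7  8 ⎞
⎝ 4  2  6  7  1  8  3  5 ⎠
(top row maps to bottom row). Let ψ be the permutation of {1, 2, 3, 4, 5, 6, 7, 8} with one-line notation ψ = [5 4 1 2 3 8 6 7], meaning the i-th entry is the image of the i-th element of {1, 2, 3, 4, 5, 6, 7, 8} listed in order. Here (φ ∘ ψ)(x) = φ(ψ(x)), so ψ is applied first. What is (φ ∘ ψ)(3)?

4

ψ(3) = 1, then φ(1) = 4; composing gives (φ ∘ ψ)(3) = 4.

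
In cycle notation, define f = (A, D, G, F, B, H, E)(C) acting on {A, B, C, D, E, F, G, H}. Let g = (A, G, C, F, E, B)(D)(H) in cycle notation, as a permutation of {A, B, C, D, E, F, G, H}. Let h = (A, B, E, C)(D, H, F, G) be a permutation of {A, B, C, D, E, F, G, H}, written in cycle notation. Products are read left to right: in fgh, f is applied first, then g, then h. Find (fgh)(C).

(fgh)(C) = h(g(f(C))). f(C) = C, then g(C) = F, then h(F) = G, so the result is G.

G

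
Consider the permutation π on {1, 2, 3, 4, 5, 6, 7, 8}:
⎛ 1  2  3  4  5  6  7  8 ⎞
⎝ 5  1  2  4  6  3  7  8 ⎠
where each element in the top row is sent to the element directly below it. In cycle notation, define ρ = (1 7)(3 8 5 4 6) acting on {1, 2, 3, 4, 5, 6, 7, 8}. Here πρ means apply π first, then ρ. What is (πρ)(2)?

7

(πρ)(2) = ρ(π(2)). π(2) = 1, then ρ(1) = 7. So (πρ)(2) = 7.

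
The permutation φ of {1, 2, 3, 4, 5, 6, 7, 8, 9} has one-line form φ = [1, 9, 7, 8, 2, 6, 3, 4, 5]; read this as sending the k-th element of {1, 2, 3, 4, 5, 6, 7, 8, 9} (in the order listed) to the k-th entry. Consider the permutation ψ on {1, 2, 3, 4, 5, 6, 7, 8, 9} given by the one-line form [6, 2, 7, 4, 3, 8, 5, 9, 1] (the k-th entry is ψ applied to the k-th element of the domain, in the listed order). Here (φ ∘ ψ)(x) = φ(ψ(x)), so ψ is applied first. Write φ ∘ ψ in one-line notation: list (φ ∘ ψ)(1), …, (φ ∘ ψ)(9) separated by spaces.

(φ ∘ ψ)(x) = φ(ψ(x)). Computing each image: φ(ψ(1)) = φ(6) = 6, φ(ψ(2)) = φ(2) = 9, φ(ψ(3)) = φ(7) = 3, φ(ψ(4)) = φ(4) = 8, φ(ψ(5)) = φ(3) = 7, φ(ψ(6)) = φ(8) = 4, φ(ψ(7)) = φ(5) = 2, φ(ψ(8)) = φ(9) = 5, φ(ψ(9)) = φ(1) = 1.
Hence φ ∘ ψ = [6 9 3 8 7 4 2 5 1].

6 9 3 8 7 4 2 5 1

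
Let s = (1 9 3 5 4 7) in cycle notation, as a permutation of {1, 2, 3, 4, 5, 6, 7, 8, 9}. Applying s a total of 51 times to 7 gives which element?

3

7 lies in the 6-cycle (1 9 3 5 4 7).
Powers repeat with period 6 on this cycle, and 51 mod 6 = 3, so s^51(7) = s^3(7).
Advancing 3 steps from 7: 7 → 1 → 9 → 3.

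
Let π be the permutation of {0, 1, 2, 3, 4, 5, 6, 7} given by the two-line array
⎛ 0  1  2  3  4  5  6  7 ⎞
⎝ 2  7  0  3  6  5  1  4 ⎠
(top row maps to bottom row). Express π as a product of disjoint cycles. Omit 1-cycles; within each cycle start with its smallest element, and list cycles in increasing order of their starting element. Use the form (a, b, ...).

Iterating π from 0 gives 0 → 2 → 0; that is the 2-cycle (0, 2).
Continuing from each remaining unvisited element yields (0, 2)(1, 7, 4, 6).

(0, 2)(1, 7, 4, 6)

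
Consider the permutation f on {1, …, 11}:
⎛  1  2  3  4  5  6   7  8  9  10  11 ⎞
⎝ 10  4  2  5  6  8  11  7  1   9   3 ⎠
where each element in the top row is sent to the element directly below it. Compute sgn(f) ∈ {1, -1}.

In disjoint-cycle form the cycle lengths are 8, 3.
A cycle of length ℓ contributes ℓ−1 transpositions, so f is a product of 7 + 2 = 9 transpositions — odd.

-1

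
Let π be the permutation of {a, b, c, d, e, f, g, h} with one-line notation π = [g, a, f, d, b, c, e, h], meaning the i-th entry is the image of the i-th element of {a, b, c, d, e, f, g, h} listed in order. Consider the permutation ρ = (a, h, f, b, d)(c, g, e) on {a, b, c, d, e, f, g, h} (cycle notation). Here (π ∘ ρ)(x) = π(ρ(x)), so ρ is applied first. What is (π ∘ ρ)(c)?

ρ(c) = g, then π(g) = e; composing gives (π ∘ ρ)(c) = e.

e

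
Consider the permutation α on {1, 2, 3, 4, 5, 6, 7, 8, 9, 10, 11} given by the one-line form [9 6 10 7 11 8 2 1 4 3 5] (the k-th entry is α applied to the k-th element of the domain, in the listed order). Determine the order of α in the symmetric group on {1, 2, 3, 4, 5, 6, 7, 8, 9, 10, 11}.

14

Decomposing into disjoint cycles gives cycle lengths 7, 2, 2.
The order is lcm(7, 2, 2) = 14.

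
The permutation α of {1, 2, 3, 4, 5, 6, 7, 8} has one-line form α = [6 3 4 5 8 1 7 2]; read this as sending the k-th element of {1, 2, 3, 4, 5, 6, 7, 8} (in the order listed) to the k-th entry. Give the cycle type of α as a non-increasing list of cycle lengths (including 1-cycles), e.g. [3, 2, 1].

[5, 2, 1]

The disjoint cycles are (1 6)(2 3 4 5 8)(7), with lengths 5, 2, 1 in non-increasing order.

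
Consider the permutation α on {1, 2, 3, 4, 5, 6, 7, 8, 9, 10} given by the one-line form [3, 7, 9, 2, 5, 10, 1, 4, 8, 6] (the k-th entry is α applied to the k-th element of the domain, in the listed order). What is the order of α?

Decomposing into disjoint cycles gives cycle lengths 7, 2, 1.
The order of α is the least common multiple of its cycle lengths: lcm(7, 2) = 14.

14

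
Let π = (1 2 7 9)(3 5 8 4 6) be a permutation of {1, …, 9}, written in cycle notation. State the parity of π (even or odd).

odd

The cycle lengths are 5, 4.
A cycle is odd iff its length is even; π has 1 even-length cycle, so sgn(π) = (−1)^1 and π is odd.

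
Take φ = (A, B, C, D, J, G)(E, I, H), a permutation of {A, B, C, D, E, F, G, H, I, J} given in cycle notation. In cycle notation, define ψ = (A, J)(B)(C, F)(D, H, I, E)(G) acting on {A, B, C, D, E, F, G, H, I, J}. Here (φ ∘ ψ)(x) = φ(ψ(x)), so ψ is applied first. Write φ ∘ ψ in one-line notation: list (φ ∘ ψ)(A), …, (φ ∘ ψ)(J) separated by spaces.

Chase each element through ψ then φ: A → J → G; B → B → C; C → F → F; D → H → E; E → D → J; F → C → D; G → G → A; H → I → H; I → E → I; J → A → B.
Collecting the images, φ ∘ ψ = [G C F E J D A H I B].

G C F E J D A H I B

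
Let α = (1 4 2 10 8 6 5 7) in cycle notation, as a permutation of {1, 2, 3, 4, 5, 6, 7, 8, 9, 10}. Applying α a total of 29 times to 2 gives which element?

2 lies in the 8-cycle (1 4 2 10 8 6 5 7).
On an 8-cycle, α^8 is the identity, so α^29 = α^5 there (29 ≡ 5 mod 8).
Advancing 5 steps from 2: 2 → 10 → 8 → 6 → 5 → 7.

7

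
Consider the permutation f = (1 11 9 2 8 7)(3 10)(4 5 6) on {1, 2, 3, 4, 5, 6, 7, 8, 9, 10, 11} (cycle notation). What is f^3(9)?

7

9 lies in the 6-cycle (1 11 9 2 8 7).
Advancing 3 steps from 9: 9 → 2 → 8 → 7.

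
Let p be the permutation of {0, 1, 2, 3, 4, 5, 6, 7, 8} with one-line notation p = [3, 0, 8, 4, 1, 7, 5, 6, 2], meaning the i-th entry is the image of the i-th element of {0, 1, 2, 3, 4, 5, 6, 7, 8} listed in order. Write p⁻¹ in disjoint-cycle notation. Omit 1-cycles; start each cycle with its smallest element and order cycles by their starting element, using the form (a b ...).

First write p in disjoint cycles: (0 3 4 1)(2 8)(5 7 6).
Reversing each cycle (and rotating so the smallest element leads) gives p⁻¹ = (0 1 4 3)(2 8)(5 6 7).

(0 1 4 3)(2 8)(5 6 7)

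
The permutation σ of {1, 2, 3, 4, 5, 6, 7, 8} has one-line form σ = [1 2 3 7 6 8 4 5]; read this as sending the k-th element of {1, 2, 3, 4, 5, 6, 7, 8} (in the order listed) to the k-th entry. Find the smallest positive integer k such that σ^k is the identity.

Decomposing into disjoint cycles gives cycle lengths 3, 2, 1, 1, 1.
The order of σ is the least common multiple of its cycle lengths: lcm(3, 2) = 6.

6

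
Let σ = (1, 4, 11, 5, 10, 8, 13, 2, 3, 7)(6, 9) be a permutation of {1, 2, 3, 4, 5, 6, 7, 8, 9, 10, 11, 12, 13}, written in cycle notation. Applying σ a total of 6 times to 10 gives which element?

10 lies in the 10-cycle (1, 4, 11, 5, 10, 8, 13, 2, 3, 7).
Stepping 6 places around the cycle: 10 → 8 → 13 → 2 → 3 → 7 → 1.

1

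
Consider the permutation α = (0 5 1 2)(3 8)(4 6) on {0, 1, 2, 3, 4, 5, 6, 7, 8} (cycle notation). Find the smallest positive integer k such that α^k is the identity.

The disjoint cycles have lengths 4, 2, 2, 1.
The order is lcm(4, 2, 2) = 4.

4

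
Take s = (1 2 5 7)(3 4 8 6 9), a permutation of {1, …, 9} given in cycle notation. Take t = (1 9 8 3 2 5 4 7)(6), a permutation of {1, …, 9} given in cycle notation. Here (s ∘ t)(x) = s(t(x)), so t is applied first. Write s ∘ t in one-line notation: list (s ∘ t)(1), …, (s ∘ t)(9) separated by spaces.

Chase each element through t then s: 1 → 9 → 3; 2 → 5 → 7; 3 → 2 → 5; 4 → 7 → 1; 5 → 4 → 8; 6 → 6 → 9; 7 → 1 → 2; 8 → 3 → 4; 9 → 8 → 6.
Collecting the images, s ∘ t = [3 7 5 1 8 9 2 4 6].

3 7 5 1 8 9 2 4 6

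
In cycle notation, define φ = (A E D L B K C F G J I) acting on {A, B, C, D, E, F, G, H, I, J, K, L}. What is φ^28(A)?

C

A lies in the 11-cycle (A E D L B K C F G J I).
Since the cycle has length 11, φ^28 acts on it the same as φ^6 (28 mod 11 = 6).
Stepping 6 places around the cycle: A → E → D → L → B → K → C.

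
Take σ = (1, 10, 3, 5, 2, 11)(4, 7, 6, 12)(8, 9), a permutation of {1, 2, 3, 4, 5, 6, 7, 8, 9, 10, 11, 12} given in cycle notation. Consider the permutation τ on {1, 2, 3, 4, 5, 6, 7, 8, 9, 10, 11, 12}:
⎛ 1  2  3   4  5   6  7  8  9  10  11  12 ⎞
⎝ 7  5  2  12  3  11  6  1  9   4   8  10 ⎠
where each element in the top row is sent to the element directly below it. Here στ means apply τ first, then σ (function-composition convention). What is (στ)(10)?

7

τ(10) = 4, then σ(4) = 7; composing gives (στ)(10) = 7.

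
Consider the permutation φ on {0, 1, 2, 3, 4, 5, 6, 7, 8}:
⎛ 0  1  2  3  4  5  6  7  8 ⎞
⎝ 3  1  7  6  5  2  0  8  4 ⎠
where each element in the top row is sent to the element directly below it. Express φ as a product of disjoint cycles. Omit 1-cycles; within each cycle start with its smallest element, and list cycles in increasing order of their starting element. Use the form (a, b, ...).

(0, 3, 6)(2, 7, 8, 4, 5)

From 0: 0 → 3 → 6 → 0, closing the cycle (0, 3, 6).
Repeating from the next unused element and collecting all non-trivial cycles gives (0, 3, 6)(2, 7, 8, 4, 5).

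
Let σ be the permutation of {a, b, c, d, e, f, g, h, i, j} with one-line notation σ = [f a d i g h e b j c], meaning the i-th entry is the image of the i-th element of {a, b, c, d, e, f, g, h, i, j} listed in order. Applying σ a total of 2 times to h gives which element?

Tracing h → b → … returns to h after 4 steps, so h lies in a 4-cycle (a f h b).
Stepping 2 places around the cycle: h → b → a.

a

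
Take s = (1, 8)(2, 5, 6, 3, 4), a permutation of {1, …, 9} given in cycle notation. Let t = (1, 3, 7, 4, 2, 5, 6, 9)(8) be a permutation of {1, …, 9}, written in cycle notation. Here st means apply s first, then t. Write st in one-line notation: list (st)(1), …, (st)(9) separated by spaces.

8 6 2 5 9 7 4 3 1

For each element, apply s then t: 1 → 8 → 8; 2 → 5 → 6; 3 → 4 → 2; 4 → 2 → 5; 5 → 6 → 9; 6 → 3 → 7; 7 → 7 → 4; 8 → 1 → 3; 9 → 9 → 1.
Collecting the images, st = [8 6 2 5 9 7 4 3 1].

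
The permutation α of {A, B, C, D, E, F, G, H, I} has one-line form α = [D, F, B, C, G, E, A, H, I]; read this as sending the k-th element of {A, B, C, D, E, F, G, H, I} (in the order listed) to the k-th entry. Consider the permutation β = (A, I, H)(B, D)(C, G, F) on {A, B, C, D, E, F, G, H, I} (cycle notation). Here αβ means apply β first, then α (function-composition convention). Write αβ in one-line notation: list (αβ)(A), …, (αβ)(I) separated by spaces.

I C A F G B E D H

(αβ)(x) = α(β(x)). Computing each image: α(β(A)) = α(I) = I, α(β(B)) = α(D) = C, α(β(C)) = α(G) = A, α(β(D)) = α(B) = F, α(β(E)) = α(E) = G, α(β(F)) = α(C) = B, α(β(G)) = α(F) = E, α(β(H)) = α(A) = D, α(β(I)) = α(H) = H.
Hence αβ = [I C A F G B E D H].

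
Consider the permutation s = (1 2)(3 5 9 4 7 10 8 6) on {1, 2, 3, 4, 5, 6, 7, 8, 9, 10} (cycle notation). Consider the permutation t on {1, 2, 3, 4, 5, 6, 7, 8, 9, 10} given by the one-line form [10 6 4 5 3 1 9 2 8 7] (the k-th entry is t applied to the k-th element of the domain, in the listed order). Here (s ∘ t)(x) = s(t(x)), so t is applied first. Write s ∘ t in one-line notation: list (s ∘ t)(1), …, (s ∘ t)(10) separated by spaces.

8 3 7 9 5 2 4 1 6 10

(s ∘ t)(x) = s(t(x)). Computing each image: s(t(1)) = s(10) = 8, s(t(2)) = s(6) = 3, s(t(3)) = s(4) = 7, s(t(4)) = s(5) = 9, s(t(5)) = s(3) = 5, s(t(6)) = s(1) = 2, s(t(7)) = s(9) = 4, s(t(8)) = s(2) = 1, s(t(9)) = s(8) = 6, s(t(10)) = s(7) = 10.
Hence s ∘ t = [8 3 7 9 5 2 4 1 6 10].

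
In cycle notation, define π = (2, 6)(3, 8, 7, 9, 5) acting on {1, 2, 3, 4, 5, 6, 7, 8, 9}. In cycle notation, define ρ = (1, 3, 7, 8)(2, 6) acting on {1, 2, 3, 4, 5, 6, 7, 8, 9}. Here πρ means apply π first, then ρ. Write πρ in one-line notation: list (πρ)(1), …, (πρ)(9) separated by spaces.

(πρ)(x) = ρ(π(x)). Computing each image: ρ(π(1)) = ρ(1) = 3, ρ(π(2)) = ρ(6) = 2, ρ(π(3)) = ρ(8) = 1, ρ(π(4)) = ρ(4) = 4, ρ(π(5)) = ρ(3) = 7, ρ(π(6)) = ρ(2) = 6, ρ(π(7)) = ρ(9) = 9, ρ(π(8)) = ρ(7) = 8, ρ(π(9)) = ρ(5) = 5.
Hence πρ = [3 2 1 4 7 6 9 8 5].

3 2 1 4 7 6 9 8 5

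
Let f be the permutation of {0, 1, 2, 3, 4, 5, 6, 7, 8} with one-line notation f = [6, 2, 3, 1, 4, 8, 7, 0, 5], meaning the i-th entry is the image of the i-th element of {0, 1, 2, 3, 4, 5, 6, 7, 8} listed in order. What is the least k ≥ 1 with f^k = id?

Writing f as disjoint cycles, the cycle lengths are 3, 3, 2, 1.
The order of f is the least common multiple of its cycle lengths: lcm(3, 3, 2) = 6.

6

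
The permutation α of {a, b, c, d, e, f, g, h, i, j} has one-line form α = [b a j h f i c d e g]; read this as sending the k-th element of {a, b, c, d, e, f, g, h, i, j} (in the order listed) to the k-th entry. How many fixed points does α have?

0

No element satisfies α(x) = x, so there are 0 fixed points.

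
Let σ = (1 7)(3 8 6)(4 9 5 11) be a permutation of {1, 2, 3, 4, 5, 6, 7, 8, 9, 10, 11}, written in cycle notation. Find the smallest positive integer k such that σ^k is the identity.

12

The disjoint cycles have lengths 4, 3, 2, 1, 1.
Since disjoint cycles commute, ord(σ) = lcm(4, 3, 2) = 12.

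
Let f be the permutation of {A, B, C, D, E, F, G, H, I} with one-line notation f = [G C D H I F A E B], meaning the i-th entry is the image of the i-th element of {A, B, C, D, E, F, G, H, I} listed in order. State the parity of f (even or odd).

In disjoint-cycle form the cycle lengths are 6, 2, 1.
A cycle is odd iff its length is even; f has 2 even-length cycles, so sgn(f) = (−1)^2 and f is even.

even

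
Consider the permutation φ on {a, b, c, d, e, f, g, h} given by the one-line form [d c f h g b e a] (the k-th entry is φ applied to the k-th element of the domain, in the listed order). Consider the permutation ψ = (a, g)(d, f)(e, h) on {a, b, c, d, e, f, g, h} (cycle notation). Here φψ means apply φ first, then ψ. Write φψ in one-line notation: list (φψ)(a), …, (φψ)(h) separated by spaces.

f c d e a b h g

For each element, apply φ then ψ: a → d → f; b → c → c; c → f → d; d → h → e; e → g → a; f → b → b; g → e → h; h → a → g.
Collecting the images, φψ = [f c d e a b h g].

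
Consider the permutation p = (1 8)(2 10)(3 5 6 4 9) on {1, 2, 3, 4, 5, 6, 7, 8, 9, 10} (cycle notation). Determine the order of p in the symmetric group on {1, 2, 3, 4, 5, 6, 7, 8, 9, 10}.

10

The disjoint cycles have lengths 5, 2, 2, 1.
The order of p is the least common multiple of its cycle lengths: lcm(5, 2, 2) = 10.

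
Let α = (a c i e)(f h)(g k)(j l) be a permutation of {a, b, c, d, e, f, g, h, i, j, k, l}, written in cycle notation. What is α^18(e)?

c

e lies in the 4-cycle (a c i e).
On a 4-cycle, α^4 is the identity, so α^18 = α^2 there (18 ≡ 2 mod 4).
Stepping 2 places around the cycle: e → a → c.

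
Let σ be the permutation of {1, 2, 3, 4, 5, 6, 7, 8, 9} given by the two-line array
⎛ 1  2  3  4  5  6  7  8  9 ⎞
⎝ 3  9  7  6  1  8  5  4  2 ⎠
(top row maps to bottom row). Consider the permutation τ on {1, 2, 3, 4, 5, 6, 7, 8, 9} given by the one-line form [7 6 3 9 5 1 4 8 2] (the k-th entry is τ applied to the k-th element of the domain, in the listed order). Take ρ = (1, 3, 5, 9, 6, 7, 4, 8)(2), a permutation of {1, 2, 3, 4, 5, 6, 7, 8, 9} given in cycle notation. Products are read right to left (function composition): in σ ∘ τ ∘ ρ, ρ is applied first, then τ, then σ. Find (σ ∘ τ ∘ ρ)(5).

9

Chase 5: ρ(5) = 9; τ(9) = 2; σ(2) = 9. Hence (σ ∘ τ ∘ ρ)(5) = 9.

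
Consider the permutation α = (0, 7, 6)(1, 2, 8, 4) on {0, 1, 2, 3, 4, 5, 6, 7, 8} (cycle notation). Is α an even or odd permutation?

odd

The cycle lengths are 4, 3, 1, 1.
A cycle of length ℓ contributes ℓ−1 transpositions, so α is a product of 3 + 2 = 5 transpositions — odd.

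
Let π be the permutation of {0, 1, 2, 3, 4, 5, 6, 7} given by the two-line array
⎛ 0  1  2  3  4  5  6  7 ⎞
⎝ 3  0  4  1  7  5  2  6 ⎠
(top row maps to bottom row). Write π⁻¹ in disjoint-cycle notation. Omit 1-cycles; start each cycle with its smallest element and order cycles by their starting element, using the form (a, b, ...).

(0, 1, 3)(2, 6, 7, 4)

The cycle decomposition of π is (0, 3, 1)(2, 4, 7, 6).
The inverse reverses every cycle; in canonical form, π⁻¹ = (0, 1, 3)(2, 6, 7, 4).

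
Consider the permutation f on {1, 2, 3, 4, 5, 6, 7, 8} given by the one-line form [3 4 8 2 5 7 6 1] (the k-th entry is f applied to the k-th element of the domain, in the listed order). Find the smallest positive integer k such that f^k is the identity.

The disjoint-cycle form of f has cycle lengths 3, 2, 2, 1.
The order is lcm(3, 2, 2) = 6.

6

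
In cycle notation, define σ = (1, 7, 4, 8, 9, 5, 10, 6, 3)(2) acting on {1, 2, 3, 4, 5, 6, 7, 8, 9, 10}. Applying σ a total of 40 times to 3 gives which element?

8

3 lies in the 9-cycle (1, 7, 4, 8, 9, 5, 10, 6, 3).
Since the cycle has length 9, σ^40 acts on it the same as σ^4 (40 mod 9 = 4).
Advancing 4 steps from 3: 3 → 1 → 7 → 4 → 8.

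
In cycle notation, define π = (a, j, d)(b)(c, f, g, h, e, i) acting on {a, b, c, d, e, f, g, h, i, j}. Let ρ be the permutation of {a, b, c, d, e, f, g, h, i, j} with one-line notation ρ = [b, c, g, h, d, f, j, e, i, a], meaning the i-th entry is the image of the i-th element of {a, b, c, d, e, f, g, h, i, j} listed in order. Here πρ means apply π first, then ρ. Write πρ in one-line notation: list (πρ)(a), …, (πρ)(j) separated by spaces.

(πρ)(x) = ρ(π(x)). Computing each image: ρ(π(a)) = ρ(j) = a, ρ(π(b)) = ρ(b) = c, ρ(π(c)) = ρ(f) = f, ρ(π(d)) = ρ(a) = b, ρ(π(e)) = ρ(i) = i, ρ(π(f)) = ρ(g) = j, ρ(π(g)) = ρ(h) = e, ρ(π(h)) = ρ(e) = d, ρ(π(i)) = ρ(c) = g, ρ(π(j)) = ρ(d) = h.
Hence πρ = [a c f b i j e d g h].

a c f b i j e d g h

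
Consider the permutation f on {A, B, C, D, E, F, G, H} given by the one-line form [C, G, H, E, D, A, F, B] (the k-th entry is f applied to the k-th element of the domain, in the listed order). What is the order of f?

6

Decomposing into disjoint cycles gives cycle lengths 6, 2.
Since disjoint cycles commute, ord(f) = lcm(6, 2) = 6.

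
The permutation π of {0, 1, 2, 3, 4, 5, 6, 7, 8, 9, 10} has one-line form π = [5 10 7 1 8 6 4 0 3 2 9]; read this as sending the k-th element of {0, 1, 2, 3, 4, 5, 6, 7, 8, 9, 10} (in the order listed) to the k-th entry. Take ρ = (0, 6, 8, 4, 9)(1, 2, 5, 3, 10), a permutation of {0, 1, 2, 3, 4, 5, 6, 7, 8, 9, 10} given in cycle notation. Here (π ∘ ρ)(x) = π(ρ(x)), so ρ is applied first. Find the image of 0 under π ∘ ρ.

4

First apply ρ: ρ(0) = 6, then π(6) = 4. Thus (π ∘ ρ)(0) = 4.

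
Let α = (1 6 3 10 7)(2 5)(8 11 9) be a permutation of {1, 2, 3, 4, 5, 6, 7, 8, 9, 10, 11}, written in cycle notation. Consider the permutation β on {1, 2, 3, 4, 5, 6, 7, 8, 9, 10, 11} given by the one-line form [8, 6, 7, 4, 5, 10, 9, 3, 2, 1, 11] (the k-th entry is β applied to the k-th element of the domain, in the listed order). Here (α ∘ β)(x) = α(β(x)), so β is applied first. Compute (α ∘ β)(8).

First apply β: β(8) = 3, then α(3) = 10. Thus (α ∘ β)(8) = 10.

10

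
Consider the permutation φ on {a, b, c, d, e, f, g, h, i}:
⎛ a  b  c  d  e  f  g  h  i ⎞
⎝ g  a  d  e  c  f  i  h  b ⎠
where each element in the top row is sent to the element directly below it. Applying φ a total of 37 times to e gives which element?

c

Tracing e → c → … returns to e after 3 steps, so e lies in a 3-cycle (c d e).
Powers repeat with period 3 on this cycle, and 37 mod 3 = 1, so φ^37(e) = φ^1(e).
Stepping 1 place around the cycle: e → c.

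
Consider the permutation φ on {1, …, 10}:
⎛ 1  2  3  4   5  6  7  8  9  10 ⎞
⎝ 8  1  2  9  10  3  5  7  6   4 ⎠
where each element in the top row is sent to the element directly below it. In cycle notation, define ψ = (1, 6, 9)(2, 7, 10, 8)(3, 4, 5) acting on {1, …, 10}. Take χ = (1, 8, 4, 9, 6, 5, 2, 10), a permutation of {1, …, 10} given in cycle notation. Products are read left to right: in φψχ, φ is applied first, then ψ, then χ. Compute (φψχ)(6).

Apply the permutations in order: φ(6) = 3, then ψ(3) = 4, then χ(4) = 9. So (φψχ)(6) = 9.

9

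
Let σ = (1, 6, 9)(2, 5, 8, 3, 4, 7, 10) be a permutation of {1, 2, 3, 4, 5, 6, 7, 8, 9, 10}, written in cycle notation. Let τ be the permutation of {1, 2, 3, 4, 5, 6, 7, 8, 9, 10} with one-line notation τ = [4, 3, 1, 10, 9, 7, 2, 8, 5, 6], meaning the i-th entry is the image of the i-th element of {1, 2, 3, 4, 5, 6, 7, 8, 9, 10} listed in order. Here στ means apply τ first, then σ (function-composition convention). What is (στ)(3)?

(στ)(3) = σ(τ(3)). τ(3) = 1, then σ(1) = 6. So (στ)(3) = 6.

6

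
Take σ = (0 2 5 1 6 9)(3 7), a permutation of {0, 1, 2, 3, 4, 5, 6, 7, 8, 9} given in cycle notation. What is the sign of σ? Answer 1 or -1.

1

The cycle lengths are 6, 2, 1, 1.
A cycle is odd iff its length is even; σ has 2 even-length cycles, so sgn(σ) = (−1)^2 and σ is even.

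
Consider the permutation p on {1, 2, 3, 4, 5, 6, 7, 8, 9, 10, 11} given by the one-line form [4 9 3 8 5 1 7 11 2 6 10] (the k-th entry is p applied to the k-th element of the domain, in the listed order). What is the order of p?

6

The disjoint-cycle form of p has cycle lengths 6, 2, 1, 1, 1.
Since disjoint cycles commute, ord(p) = lcm(6, 2) = 6.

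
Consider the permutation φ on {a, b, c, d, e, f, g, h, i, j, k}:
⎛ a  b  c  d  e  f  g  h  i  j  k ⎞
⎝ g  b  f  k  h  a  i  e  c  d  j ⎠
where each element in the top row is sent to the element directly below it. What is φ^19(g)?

Tracing g → i → … returns to g after 5 steps, so g lies in a 5-cycle (a, g, i, c, f).
Powers repeat with period 5 on this cycle, and 19 mod 5 = 4, so φ^19(g) = φ^4(g).
Stepping 4 places around the cycle: g → i → c → f → a.

a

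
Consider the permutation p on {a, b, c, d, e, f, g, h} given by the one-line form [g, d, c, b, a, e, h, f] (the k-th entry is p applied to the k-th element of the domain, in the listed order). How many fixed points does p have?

The fixed points (elements with p(x) = x) are {c}, so there is 1.

1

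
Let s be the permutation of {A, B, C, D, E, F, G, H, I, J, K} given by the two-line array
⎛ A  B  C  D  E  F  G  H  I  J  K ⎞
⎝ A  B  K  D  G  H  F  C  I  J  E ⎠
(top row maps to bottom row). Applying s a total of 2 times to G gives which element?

H

Tracing G → F → … returns to G after 6 steps, so G lies in a 6-cycle (C K E G F H).
Stepping 2 places around the cycle: G → F → H.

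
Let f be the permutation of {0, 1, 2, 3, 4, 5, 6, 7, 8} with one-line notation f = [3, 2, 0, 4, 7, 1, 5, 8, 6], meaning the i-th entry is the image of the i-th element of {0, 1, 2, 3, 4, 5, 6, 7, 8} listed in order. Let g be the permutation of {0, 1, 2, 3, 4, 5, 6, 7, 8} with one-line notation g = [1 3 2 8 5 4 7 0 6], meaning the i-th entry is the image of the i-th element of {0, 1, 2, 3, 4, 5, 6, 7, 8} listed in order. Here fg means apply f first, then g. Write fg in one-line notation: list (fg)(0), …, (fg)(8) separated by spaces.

8 2 1 5 0 3 4 6 7

(fg)(x) = g(f(x)). Computing each image: g(f(0)) = g(3) = 8, g(f(1)) = g(2) = 2, g(f(2)) = g(0) = 1, g(f(3)) = g(4) = 5, g(f(4)) = g(7) = 0, g(f(5)) = g(1) = 3, g(f(6)) = g(5) = 4, g(f(7)) = g(8) = 6, g(f(8)) = g(6) = 7.
Hence fg = [8 2 1 5 0 3 4 6 7].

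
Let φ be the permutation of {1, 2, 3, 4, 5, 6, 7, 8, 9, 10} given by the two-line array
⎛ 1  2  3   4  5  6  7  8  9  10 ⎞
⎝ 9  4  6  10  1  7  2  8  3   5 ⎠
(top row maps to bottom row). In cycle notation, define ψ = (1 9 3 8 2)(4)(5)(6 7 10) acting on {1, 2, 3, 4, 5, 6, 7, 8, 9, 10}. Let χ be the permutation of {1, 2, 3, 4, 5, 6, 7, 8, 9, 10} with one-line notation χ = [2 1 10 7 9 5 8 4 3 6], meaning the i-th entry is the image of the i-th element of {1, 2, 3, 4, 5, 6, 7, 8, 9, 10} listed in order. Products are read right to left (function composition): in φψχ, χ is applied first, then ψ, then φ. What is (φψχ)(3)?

7

Apply the permutations in order: χ(3) = 10, then ψ(10) = 6, then φ(6) = 7. So (φψχ)(3) = 7.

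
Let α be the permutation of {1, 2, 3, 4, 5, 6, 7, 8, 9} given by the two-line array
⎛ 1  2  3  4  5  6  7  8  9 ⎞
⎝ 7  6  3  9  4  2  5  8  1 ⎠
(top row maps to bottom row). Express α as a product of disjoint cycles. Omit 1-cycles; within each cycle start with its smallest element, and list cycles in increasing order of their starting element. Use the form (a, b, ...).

(1, 7, 5, 4, 9)(2, 6)

From 1: 1 → 7 → 5 → 4 → 9 → 1, closing the cycle (1, 7, 5, 4, 9).
Continuing from each remaining unvisited element yields (1, 7, 5, 4, 9)(2, 6).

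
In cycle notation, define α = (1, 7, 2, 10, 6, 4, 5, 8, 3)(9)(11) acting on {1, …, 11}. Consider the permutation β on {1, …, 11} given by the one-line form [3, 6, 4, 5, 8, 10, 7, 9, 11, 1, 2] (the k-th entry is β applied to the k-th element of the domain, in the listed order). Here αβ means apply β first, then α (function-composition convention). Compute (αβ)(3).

β(3) = 4, then α(4) = 5; composing gives (αβ)(3) = 5.

5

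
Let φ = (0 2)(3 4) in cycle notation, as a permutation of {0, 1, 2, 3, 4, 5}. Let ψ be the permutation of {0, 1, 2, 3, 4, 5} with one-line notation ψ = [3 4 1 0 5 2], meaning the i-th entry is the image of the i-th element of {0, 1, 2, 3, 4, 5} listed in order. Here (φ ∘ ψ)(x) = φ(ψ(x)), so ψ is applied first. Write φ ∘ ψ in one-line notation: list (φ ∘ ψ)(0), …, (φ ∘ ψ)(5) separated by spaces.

4 3 1 2 5 0

Chase each element through ψ then φ: 0 → 3 → 4; 1 → 4 → 3; 2 → 1 → 1; 3 → 0 → 2; 4 → 5 → 5; 5 → 2 → 0.
So φ ∘ ψ in one-line form is 4 3 1 2 5 0.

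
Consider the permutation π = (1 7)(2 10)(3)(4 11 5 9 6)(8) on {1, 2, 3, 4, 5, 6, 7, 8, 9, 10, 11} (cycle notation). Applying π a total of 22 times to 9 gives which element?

9 lies in the 5-cycle (4 11 5 9 6).
On a 5-cycle, π^5 is the identity, so π^22 = π^2 there (22 ≡ 2 mod 5).
Advancing 2 steps from 9: 9 → 6 → 4.

4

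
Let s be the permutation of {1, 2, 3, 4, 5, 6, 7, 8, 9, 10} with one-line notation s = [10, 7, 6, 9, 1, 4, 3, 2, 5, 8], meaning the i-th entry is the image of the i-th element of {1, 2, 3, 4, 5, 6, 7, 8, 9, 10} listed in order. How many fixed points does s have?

0

No element satisfies s(x) = x, so there are 0 fixed points.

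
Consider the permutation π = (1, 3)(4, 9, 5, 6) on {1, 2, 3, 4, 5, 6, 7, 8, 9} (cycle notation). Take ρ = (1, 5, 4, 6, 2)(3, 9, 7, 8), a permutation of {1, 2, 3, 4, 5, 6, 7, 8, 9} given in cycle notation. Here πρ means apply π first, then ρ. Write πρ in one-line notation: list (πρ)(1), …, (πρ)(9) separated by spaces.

Chase each element through π then ρ: 1 → 3 → 9; 2 → 2 → 1; 3 → 1 → 5; 4 → 9 → 7; 5 → 6 → 2; 6 → 4 → 6; 7 → 7 → 8; 8 → 8 → 3; 9 → 5 → 4.
Collecting the images, πρ = [9 1 5 7 2 6 8 3 4].

9 1 5 7 2 6 8 3 4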